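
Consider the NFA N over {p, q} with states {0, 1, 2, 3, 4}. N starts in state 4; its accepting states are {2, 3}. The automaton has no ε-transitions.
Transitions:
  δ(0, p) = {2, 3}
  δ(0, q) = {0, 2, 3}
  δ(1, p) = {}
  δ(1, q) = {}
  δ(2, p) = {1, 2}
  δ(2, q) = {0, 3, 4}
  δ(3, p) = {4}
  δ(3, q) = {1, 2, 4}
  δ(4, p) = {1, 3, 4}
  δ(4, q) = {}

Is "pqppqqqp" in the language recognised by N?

Start: {4}
read p: {1, 3, 4}
read q: {1, 2, 4}
read p: {1, 2, 3, 4}
read p: {1, 2, 3, 4}
read q: {0, 1, 2, 3, 4}
read q: {0, 1, 2, 3, 4}
read q: {0, 1, 2, 3, 4}
read p: {1, 2, 3, 4}
Reachable ∩ accepting = {2, 3} — nonempty.

accepted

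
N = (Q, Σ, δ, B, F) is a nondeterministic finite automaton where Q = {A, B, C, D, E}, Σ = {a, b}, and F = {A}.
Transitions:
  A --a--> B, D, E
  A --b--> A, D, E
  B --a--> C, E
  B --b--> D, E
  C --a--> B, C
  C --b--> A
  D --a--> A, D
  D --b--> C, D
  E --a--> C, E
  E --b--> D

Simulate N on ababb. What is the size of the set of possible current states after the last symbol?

Start: {B}
read a: {C, E}
read b: {A, D}
read a: {A, B, D, E}
read b: {A, C, D, E}
read b: {A, C, D, E}
Final reachable set {A, C, D, E} has 4 states.

4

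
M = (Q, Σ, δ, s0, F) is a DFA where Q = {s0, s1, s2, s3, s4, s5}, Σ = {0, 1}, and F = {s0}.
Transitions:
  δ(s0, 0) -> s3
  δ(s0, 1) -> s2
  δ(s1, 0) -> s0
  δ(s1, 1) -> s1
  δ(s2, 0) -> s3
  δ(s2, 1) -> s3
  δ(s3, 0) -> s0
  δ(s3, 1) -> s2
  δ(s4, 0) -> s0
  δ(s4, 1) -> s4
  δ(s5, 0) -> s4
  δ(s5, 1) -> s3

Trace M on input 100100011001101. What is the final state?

s2

s0 --1--> s2
s2 --0--> s3
s3 --0--> s0
s0 --1--> s2
s2 --0--> s3
s3 --0--> s0
s0 --0--> s3
s3 --1--> s2
s2 --1--> s3
s3 --0--> s0
s0 --0--> s3
s3 --1--> s2
s2 --1--> s3
s3 --0--> s0
s0 --1--> s2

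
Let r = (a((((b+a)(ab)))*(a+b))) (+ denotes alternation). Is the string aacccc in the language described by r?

no

No split of aacccc into u·v has a matching u and ((((b+a)(ab)))*(a+b)) matching v.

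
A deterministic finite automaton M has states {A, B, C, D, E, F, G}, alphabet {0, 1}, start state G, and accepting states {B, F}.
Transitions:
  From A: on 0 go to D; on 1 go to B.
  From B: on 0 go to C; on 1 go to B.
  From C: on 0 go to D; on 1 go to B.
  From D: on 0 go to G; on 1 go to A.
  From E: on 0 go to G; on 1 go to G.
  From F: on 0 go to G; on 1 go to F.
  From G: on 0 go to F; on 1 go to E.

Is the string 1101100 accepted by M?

accepted

G --1--> E
E --1--> G
G --0--> F
F --1--> F
F --1--> F
F --0--> G
G --0--> F
End in state F, which is an accepting state.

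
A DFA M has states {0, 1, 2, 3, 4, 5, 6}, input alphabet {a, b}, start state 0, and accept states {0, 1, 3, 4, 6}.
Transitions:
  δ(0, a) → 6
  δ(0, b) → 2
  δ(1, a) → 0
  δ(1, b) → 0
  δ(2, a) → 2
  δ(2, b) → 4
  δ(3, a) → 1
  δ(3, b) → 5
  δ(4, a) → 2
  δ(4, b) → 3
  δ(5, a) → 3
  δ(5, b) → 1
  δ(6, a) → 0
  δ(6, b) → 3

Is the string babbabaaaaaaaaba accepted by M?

rejected

0 --b--> 2
2 --a--> 2
2 --b--> 4
4 --b--> 3
3 --a--> 1
1 --b--> 0
0 --a--> 6
6 --a--> 0
0 --a--> 6
6 --a--> 0
0 --a--> 6
6 --a--> 0
0 --a--> 6
6 --a--> 0
0 --b--> 2
2 --a--> 2
End in state 2, which is not an accepting state.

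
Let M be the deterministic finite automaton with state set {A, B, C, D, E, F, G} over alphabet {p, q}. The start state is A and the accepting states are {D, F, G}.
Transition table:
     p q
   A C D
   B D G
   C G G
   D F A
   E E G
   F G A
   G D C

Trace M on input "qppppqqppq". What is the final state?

C

A --q--> D
D --p--> F
F --p--> G
G --p--> D
D --p--> F
F --q--> A
A --q--> D
D --p--> F
F --p--> G
G --q--> C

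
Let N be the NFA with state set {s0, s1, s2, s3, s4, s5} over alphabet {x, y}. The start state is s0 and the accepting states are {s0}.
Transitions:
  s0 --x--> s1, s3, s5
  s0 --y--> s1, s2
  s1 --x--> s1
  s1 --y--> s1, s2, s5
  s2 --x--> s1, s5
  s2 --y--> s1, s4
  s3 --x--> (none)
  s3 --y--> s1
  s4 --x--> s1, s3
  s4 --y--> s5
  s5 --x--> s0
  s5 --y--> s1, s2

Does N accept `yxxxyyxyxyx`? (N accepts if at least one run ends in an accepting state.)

Start: {s0}
read y: {s1, s2}
read x: {s1, s5}
read x: {s0, s1}
read x: {s1, s3, s5}
read y: {s1, s2, s5}
read y: {s1, s2, s4, s5}
read x: {s0, s1, s3, s5}
read y: {s1, s2, s5}
read x: {s0, s1, s5}
read y: {s1, s2, s5}
read x: {s0, s1, s5}
Reachable ∩ accepting = {s0} — nonempty.

accepted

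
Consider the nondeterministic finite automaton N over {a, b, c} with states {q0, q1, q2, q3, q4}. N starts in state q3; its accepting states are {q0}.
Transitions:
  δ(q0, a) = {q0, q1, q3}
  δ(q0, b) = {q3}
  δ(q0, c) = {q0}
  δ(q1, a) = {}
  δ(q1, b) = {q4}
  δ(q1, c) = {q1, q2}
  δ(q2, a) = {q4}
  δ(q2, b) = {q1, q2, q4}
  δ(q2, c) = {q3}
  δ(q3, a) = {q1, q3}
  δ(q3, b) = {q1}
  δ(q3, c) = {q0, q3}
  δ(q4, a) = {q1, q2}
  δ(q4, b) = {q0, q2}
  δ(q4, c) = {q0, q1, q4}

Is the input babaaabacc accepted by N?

Start: {q3}
read b: {q1}
read a: {}
The reachable set is empty and stays empty for the remaining 8 symbols.
Reachable ∩ accepting = {} — empty.

rejected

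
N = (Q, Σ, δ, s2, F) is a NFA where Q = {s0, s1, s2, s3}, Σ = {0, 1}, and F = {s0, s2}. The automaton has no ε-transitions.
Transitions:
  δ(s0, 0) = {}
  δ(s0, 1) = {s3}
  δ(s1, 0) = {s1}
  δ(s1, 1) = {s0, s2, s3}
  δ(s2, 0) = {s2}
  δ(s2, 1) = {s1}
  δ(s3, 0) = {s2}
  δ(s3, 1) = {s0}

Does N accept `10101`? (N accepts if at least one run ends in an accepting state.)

Start: {s2}
read 1: {s1}
read 0: {s1}
read 1: {s0, s2, s3}
read 0: {s2}
read 1: {s1}
Reachable ∩ accepting = {} — empty.

rejected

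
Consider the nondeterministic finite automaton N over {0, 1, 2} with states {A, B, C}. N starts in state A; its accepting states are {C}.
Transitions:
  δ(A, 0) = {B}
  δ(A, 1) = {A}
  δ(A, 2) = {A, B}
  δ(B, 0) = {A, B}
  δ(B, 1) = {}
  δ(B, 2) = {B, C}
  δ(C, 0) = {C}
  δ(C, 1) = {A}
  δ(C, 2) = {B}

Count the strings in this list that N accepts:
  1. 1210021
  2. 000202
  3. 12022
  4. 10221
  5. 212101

2

1210021: rejected
000202: accepted
12022: accepted
10221: rejected
212101: rejected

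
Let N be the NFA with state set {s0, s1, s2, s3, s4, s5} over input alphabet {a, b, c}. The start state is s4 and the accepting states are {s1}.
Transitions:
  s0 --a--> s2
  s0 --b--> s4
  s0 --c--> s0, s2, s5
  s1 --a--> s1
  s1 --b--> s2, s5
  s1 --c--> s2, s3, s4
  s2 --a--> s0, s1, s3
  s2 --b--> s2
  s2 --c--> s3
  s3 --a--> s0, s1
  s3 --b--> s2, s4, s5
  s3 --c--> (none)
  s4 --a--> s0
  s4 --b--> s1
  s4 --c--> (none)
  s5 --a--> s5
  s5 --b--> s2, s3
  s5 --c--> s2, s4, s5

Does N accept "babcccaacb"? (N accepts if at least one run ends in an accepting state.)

Start: {s4}
read b: {s1}
read a: {s1}
read b: {s2, s5}
read c: {s2, s3, s4, s5}
read c: {s2, s3, s4, s5}
read c: {s2, s3, s4, s5}
read a: {s0, s1, s3, s5}
read a: {s0, s1, s2, s5}
read c: {s0, s2, s3, s4, s5}
read b: {s1, s2, s3, s4, s5}
Reachable ∩ accepting = {s1} — nonempty.

accepted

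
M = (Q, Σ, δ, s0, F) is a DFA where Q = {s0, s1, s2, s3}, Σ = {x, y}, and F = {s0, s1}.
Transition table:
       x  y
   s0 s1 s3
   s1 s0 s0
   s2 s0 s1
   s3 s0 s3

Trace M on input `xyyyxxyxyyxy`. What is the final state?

s3

s0 --x--> s1
s1 --y--> s0
s0 --y--> s3
s3 --y--> s3
s3 --x--> s0
s0 --x--> s1
s1 --y--> s0
s0 --x--> s1
s1 --y--> s0
s0 --y--> s3
s3 --x--> s0
s0 --y--> s3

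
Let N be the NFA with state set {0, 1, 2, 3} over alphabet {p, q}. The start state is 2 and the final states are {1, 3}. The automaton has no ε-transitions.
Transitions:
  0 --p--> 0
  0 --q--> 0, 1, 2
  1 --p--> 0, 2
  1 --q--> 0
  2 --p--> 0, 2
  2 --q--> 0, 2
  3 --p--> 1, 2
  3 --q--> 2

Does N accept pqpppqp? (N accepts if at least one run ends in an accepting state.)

Start: {2}
read p: {0, 2}
read q: {0, 1, 2}
read p: {0, 2}
read p: {0, 2}
read p: {0, 2}
read q: {0, 1, 2}
read p: {0, 2}
Reachable ∩ accepting = {} — empty.

rejected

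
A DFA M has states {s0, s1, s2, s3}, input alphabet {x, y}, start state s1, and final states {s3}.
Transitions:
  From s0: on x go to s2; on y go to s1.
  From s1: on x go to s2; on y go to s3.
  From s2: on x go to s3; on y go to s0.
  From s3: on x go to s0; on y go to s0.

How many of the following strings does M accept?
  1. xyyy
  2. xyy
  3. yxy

1

xyyy: accepted
xyy: rejected
yxy: rejected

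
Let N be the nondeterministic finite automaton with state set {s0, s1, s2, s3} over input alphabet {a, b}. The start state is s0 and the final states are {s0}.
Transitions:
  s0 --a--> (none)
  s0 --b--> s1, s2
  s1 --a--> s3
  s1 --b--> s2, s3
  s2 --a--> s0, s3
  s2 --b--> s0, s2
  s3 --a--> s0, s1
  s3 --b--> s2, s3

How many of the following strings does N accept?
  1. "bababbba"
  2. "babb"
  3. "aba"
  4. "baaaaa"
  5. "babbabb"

"bababbba": accepted
"babb": accepted
"aba": rejected
"baaaaa": rejected
"babbabb": accepted

3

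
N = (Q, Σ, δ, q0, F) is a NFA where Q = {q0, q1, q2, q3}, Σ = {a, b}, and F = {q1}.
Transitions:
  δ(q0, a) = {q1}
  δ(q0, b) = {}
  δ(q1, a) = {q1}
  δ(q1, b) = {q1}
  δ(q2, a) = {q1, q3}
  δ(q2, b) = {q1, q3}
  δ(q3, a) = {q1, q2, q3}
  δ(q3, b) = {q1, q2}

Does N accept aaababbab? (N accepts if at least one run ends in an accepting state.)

accepted

Start: {q0}
read a: {q1}
read a: {q1}
read a: {q1}
read b: {q1}
read a: {q1}
read b: {q1}
read b: {q1}
read a: {q1}
read b: {q1}
Reachable ∩ accepting = {q1} — nonempty.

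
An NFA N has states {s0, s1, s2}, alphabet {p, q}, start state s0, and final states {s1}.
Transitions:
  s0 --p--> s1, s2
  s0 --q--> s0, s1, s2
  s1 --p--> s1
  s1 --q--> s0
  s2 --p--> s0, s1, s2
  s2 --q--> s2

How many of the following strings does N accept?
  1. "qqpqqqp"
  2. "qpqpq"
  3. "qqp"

"qqpqqqp": accepted
"qpqpq": accepted
"qqp": accepted

3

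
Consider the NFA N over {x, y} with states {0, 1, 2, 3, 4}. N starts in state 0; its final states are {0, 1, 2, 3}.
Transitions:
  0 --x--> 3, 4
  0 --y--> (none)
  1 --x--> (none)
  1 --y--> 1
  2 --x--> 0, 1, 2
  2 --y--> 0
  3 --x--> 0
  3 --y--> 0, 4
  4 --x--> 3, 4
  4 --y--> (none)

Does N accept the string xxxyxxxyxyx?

accepted

Start: {0}
read x: {3, 4}
read x: {0, 3, 4}
read x: {0, 3, 4}
read y: {0, 4}
read x: {3, 4}
read x: {0, 3, 4}
read x: {0, 3, 4}
read y: {0, 4}
read x: {3, 4}
read y: {0, 4}
read x: {3, 4}
Reachable ∩ accepting = {3} — nonempty.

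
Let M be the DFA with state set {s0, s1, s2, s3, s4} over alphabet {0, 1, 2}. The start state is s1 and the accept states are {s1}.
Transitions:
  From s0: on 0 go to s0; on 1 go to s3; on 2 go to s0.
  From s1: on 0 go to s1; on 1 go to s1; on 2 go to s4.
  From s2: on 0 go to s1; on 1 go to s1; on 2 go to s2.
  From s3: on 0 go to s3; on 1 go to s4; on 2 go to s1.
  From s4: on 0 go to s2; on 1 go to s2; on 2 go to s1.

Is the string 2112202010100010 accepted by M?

s1 --2--> s4
s4 --1--> s2
s2 --1--> s1
s1 --2--> s4
s4 --2--> s1
s1 --0--> s1
s1 --2--> s4
s4 --0--> s2
s2 --1--> s1
s1 --0--> s1
s1 --1--> s1
s1 --0--> s1
s1 --0--> s1
s1 --0--> s1
s1 --1--> s1
s1 --0--> s1
End in state s1, which is an accepting state.

accepted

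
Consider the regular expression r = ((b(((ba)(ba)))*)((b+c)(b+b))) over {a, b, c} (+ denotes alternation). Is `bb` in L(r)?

No split of bb into u·v has (b(((ba)(ba)))*) matching u and ((b+c)(b+b)) matching v.

no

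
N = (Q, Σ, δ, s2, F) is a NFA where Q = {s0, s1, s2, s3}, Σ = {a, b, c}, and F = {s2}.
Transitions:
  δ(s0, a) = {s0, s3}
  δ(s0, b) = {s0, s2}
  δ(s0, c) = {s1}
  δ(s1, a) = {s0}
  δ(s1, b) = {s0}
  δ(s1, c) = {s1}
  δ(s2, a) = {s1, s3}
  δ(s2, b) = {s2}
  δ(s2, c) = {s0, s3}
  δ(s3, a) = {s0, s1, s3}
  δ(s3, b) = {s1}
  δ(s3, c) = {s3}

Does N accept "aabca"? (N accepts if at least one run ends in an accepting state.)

Start: {s2}
read a: {s1, s3}
read a: {s0, s1, s3}
read b: {s0, s1, s2}
read c: {s0, s1, s3}
read a: {s0, s1, s3}
Reachable ∩ accepting = {} — empty.

rejected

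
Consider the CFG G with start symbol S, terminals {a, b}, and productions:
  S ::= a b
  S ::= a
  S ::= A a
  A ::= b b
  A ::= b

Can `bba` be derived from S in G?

yes

S ⇒ Aa ⇒ bba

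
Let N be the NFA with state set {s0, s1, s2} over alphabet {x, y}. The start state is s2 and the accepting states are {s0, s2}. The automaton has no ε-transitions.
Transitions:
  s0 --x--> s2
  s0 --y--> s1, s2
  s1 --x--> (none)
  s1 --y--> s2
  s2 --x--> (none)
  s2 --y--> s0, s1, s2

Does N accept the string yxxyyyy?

rejected

Start: {s2}
read y: {s0, s1, s2}
read x: {s2}
read x: {}
The reachable set is empty and stays empty for the remaining 4 symbols.
Reachable ∩ accepting = {} — empty.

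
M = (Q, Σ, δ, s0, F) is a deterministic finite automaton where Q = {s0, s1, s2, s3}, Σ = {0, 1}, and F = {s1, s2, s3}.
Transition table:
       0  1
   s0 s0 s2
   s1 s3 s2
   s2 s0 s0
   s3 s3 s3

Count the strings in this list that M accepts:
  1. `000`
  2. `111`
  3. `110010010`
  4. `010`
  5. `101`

`000`: rejected
`111`: accepted
`110010010`: rejected
`010`: rejected
`101`: accepted

2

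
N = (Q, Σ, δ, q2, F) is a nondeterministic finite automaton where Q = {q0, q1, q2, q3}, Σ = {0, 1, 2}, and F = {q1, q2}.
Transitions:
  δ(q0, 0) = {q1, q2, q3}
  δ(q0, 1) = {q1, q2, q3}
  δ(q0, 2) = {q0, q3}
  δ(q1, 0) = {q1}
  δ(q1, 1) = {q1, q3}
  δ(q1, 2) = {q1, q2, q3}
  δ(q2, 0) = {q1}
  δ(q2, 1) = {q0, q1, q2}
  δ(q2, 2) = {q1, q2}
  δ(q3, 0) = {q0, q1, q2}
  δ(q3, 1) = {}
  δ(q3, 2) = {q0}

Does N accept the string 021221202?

accepted

Start: {q2}
read 0: {q1}
read 2: {q1, q2, q3}
read 1: {q0, q1, q2, q3}
read 2: {q0, q1, q2, q3}
read 2: {q0, q1, q2, q3}
read 1: {q0, q1, q2, q3}
read 2: {q0, q1, q2, q3}
read 0: {q0, q1, q2, q3}
read 2: {q0, q1, q2, q3}
Reachable ∩ accepting = {q1, q2} — nonempty.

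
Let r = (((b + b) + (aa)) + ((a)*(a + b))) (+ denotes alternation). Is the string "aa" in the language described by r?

The left alternative ((b+b)+(aa)) matches aa.

yes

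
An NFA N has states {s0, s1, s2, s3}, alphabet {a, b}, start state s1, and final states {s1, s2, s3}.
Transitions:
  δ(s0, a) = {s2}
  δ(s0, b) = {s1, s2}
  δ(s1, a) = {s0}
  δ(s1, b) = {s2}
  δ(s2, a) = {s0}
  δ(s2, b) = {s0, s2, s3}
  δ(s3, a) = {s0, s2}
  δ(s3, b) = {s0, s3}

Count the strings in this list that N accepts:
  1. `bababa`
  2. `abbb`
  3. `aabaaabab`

2

`bababa`: rejected
`abbb`: accepted
`aabaaabab`: accepted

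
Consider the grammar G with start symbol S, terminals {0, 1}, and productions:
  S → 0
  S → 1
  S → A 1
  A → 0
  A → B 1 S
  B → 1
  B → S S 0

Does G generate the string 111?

no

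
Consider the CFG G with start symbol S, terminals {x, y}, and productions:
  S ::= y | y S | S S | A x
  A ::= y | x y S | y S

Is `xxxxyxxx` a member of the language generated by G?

no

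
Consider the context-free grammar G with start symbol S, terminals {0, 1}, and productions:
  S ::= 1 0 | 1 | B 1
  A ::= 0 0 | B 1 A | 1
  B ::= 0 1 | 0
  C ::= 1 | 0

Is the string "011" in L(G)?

yes

S ⇒ B1 ⇒ 011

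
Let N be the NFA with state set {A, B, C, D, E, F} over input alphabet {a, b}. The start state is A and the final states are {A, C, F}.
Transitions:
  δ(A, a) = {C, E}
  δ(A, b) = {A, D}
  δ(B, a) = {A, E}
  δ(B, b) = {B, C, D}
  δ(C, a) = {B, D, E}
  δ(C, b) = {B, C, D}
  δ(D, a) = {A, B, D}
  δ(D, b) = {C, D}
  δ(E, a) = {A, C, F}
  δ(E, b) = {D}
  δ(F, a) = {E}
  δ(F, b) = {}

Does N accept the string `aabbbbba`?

Start: {A}
read a: {C, E}
read a: {A, B, C, D, E, F}
read b: {A, B, C, D}
read b: {A, B, C, D}
read b: {A, B, C, D}
read b: {A, B, C, D}
read b: {A, B, C, D}
read a: {A, B, C, D, E}
Reachable ∩ accepting = {A, C} — nonempty.

accepted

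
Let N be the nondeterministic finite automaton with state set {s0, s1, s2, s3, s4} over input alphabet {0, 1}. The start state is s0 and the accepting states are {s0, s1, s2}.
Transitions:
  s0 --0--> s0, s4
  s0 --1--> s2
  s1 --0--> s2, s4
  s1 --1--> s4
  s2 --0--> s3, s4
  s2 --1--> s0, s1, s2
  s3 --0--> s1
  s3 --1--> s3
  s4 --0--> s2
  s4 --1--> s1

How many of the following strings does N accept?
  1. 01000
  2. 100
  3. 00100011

3

01000: accepted
100: accepted
00100011: accepted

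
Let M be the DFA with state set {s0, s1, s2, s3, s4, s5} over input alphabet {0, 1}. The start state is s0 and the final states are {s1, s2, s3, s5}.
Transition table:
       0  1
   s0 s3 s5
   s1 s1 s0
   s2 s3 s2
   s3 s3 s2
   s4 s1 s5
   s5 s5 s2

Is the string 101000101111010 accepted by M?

accepted

s0 --1--> s5
s5 --0--> s5
s5 --1--> s2
s2 --0--> s3
s3 --0--> s3
s3 --0--> s3
s3 --1--> s2
s2 --0--> s3
s3 --1--> s2
s2 --1--> s2
s2 --1--> s2
s2 --1--> s2
s2 --0--> s3
s3 --1--> s2
s2 --0--> s3
End in state s3, which is an accepting state.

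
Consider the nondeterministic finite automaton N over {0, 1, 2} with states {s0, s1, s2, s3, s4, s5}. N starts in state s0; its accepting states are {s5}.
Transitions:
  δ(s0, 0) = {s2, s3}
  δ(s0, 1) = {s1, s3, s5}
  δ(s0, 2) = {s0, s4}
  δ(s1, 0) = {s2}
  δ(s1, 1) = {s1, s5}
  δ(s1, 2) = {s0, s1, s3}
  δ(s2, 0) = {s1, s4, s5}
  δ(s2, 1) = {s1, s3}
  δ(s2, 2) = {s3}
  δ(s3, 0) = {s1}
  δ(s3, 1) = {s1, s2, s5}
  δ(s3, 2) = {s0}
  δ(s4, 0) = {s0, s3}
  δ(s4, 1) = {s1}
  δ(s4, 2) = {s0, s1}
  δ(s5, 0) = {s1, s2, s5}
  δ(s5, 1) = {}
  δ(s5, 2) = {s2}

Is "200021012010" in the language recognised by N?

accepted

Start: {s0}
read 2: {s0, s4}
read 0: {s0, s2, s3}
read 0: {s1, s2, s3, s4, s5}
read 0: {s0, s1, s2, s3, s4, s5}
read 2: {s0, s1, s2, s3, s4}
read 1: {s1, s2, s3, s5}
read 0: {s1, s2, s4, s5}
read 1: {s1, s3, s5}
read 2: {s0, s1, s2, s3}
read 0: {s1, s2, s3, s4, s5}
read 1: {s1, s2, s3, s5}
read 0: {s1, s2, s4, s5}
Reachable ∩ accepting = {s5} — nonempty.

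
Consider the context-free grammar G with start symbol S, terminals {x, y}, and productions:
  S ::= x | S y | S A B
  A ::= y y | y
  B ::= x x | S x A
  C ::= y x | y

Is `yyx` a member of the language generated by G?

no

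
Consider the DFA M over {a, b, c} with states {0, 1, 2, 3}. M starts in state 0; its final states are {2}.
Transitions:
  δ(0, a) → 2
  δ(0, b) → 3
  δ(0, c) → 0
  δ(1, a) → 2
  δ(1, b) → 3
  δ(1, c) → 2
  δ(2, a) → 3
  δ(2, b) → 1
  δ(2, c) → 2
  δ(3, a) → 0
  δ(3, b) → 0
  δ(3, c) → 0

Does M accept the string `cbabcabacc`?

0 --c--> 0
0 --b--> 3
3 --a--> 0
0 --b--> 3
3 --c--> 0
0 --a--> 2
2 --b--> 1
1 --a--> 2
2 --c--> 2
2 --c--> 2
End in state 2, which is an accepting state.

accepted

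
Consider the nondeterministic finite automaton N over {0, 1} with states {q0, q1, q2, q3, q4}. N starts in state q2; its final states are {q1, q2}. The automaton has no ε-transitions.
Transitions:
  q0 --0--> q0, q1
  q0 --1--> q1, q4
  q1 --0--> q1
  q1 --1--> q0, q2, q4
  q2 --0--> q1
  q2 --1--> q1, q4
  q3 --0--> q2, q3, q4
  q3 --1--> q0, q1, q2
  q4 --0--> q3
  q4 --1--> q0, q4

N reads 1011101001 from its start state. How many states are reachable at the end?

4

Start: {q2}
read 1: {q1, q4}
read 0: {q1, q3}
read 1: {q0, q1, q2, q4}
read 1: {q0, q1, q2, q4}
read 1: {q0, q1, q2, q4}
read 0: {q0, q1, q3}
read 1: {q0, q1, q2, q4}
read 0: {q0, q1, q3}
read 0: {q0, q1, q2, q3, q4}
read 1: {q0, q1, q2, q4}
Final reachable set {q0, q1, q2, q4} has 4 states.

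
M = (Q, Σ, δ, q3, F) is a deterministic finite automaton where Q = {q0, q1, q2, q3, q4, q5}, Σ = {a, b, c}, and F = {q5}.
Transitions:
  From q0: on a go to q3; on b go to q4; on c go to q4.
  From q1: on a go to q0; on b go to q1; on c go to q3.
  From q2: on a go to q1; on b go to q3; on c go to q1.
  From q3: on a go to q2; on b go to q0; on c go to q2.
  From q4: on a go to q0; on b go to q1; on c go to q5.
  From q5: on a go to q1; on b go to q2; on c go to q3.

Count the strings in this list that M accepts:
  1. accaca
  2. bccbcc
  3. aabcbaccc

accaca: rejected
bccbcc: rejected
aabcbaccc: rejected

0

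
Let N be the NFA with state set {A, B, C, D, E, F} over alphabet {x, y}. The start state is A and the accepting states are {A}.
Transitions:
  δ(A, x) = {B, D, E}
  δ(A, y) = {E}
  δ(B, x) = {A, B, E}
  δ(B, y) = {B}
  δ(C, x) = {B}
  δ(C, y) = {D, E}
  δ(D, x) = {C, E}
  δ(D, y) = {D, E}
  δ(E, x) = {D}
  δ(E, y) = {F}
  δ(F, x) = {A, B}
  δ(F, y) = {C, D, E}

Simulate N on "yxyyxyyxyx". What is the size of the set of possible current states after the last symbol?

Start: {A}
read y: {E}
read x: {D}
read y: {D, E}
read y: {D, E, F}
read x: {A, B, C, D, E}
read y: {B, D, E, F}
read y: {B, C, D, E, F}
read x: {A, B, C, D, E}
read y: {B, D, E, F}
read x: {A, B, C, D, E}
Final reachable set {A, B, C, D, E} has 5 states.

5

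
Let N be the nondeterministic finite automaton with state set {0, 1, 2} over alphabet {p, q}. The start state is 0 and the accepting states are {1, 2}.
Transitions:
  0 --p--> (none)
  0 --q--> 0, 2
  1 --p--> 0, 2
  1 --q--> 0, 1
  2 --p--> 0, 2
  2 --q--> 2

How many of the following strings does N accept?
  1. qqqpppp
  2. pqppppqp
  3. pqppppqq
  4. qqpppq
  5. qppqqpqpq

qqqpppp: accepted
pqppppqp: rejected
pqppppqq: rejected
qqpppq: accepted
qppqqpqpq: accepted

3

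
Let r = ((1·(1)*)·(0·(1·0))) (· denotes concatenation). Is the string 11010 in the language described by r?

yes

Split as 11·010: (1·(1)*) matches 11 and (0·(1·0)) matches 010.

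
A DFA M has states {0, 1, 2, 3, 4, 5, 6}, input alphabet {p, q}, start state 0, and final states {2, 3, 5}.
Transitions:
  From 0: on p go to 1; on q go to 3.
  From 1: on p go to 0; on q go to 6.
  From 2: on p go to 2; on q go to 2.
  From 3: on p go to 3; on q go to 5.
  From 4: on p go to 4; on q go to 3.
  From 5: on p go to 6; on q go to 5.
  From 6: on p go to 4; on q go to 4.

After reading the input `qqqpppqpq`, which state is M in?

0 --q--> 3
3 --q--> 5
5 --q--> 5
5 --p--> 6
6 --p--> 4
4 --p--> 4
4 --q--> 3
3 --p--> 3
3 --q--> 5

5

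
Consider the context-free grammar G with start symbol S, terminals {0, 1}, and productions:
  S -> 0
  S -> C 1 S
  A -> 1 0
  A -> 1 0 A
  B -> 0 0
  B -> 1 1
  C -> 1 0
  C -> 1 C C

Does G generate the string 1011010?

yes

S ⇒ C1S ⇒ 101S ⇒ 101C1S ⇒ 101101S ⇒ 1011010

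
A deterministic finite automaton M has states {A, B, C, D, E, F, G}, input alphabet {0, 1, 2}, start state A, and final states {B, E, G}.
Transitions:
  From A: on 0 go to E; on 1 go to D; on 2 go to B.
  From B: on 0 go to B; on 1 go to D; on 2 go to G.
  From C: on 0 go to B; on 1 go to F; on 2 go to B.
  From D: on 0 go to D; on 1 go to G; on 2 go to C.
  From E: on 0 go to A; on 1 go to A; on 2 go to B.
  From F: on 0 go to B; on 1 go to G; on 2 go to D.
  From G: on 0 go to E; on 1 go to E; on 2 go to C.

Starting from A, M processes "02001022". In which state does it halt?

A --0--> E
E --2--> B
B --0--> B
B --0--> B
B --1--> D
D --0--> D
D --2--> C
C --2--> B

B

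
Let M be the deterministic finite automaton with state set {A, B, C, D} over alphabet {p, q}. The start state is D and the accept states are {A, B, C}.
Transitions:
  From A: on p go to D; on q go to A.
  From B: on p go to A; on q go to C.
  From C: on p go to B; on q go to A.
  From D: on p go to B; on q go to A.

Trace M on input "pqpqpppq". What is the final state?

D --p--> B
B --q--> C
C --p--> B
B --q--> C
C --p--> B
B --p--> A
A --p--> D
D --q--> A

A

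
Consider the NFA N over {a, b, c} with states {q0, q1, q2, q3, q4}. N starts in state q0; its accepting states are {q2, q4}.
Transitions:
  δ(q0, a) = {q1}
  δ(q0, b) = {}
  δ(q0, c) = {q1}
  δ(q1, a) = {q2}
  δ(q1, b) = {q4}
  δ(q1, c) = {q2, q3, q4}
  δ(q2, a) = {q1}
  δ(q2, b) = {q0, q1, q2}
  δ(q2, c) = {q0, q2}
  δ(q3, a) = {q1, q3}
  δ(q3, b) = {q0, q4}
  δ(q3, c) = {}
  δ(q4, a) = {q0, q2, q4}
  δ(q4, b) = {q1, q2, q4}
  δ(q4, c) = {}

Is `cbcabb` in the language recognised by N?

Start: {q0}
read c: {q1}
read b: {q4}
read c: {}
The reachable set is empty and stays empty for the remaining 3 symbols.
Reachable ∩ accepting = {} — empty.

rejected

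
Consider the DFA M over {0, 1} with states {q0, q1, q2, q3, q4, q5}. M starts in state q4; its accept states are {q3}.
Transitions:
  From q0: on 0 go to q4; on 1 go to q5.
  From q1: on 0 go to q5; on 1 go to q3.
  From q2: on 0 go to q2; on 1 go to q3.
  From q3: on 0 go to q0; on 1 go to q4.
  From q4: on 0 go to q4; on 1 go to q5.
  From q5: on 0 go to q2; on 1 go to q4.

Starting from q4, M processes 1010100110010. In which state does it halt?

q4 --1--> q5
q5 --0--> q2
q2 --1--> q3
q3 --0--> q0
q0 --1--> q5
q5 --0--> q2
q2 --0--> q2
q2 --1--> q3
q3 --1--> q4
q4 --0--> q4
q4 --0--> q4
q4 --1--> q5
q5 --0--> q2

q2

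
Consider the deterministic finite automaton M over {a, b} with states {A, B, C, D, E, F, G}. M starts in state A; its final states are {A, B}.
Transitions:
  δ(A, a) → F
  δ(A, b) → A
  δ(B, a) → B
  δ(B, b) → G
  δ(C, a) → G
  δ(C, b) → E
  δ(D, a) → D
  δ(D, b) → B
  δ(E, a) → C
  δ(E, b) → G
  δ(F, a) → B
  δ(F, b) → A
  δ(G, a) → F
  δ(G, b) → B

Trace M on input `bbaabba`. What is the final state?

B

A --b--> A
A --b--> A
A --a--> F
F --a--> B
B --b--> G
G --b--> B
B --a--> B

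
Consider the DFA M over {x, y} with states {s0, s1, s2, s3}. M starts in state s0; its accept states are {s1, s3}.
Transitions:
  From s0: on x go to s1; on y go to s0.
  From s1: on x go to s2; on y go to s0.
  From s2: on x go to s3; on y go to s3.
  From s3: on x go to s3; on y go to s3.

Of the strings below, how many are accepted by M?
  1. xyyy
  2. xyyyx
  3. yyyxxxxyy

xyyy: rejected
xyyyx: accepted
yyyxxxxyy: accepted

2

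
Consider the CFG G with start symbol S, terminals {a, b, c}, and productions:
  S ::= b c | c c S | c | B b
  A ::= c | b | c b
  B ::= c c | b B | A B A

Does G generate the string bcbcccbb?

S ⇒ Bb ⇒ bBb ⇒ bABAb ⇒ bcbBAb ⇒ bcbccAb ⇒ bcbcccbb

yes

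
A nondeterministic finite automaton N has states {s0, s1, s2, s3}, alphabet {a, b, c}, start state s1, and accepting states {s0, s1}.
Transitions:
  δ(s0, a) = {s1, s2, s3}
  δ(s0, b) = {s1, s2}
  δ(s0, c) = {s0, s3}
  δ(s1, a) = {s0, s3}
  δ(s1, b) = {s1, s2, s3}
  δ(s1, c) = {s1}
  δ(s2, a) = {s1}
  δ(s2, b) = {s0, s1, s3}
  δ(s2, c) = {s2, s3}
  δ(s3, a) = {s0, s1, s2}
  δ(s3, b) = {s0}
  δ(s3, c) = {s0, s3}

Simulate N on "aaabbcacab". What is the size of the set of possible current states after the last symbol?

Start: {s1}
read a: {s0, s3}
read a: {s0, s1, s2, s3}
read a: {s0, s1, s2, s3}
read b: {s0, s1, s2, s3}
read b: {s0, s1, s2, s3}
read c: {s0, s1, s2, s3}
read a: {s0, s1, s2, s3}
read c: {s0, s1, s2, s3}
read a: {s0, s1, s2, s3}
read b: {s0, s1, s2, s3}
Final reachable set {s0, s1, s2, s3} has 4 states.

4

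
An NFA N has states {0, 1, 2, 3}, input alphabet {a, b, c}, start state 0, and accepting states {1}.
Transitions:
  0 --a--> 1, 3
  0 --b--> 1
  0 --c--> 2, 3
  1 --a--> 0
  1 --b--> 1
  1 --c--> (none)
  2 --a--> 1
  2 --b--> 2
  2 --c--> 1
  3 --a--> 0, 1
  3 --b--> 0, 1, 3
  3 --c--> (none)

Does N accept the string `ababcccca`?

rejected

Start: {0}
read a: {1, 3}
read b: {0, 1, 3}
read a: {0, 1, 3}
read b: {0, 1, 3}
read c: {2, 3}
read c: {1}
read c: {}
The reachable set is empty and stays empty for the remaining 2 symbols.
Reachable ∩ accepting = {} — empty.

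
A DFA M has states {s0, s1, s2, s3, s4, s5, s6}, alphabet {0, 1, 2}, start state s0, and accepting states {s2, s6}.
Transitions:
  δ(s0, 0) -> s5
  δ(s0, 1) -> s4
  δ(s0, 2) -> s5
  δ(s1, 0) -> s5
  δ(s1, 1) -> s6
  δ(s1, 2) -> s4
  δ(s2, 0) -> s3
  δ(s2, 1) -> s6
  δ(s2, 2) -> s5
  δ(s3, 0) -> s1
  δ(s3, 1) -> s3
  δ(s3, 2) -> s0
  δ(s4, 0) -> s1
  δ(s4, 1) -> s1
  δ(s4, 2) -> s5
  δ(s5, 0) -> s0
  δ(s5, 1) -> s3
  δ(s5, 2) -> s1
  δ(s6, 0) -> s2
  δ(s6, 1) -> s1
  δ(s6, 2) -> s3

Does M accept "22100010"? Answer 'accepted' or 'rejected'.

s0 --2--> s5
s5 --2--> s1
s1 --1--> s6
s6 --0--> s2
s2 --0--> s3
s3 --0--> s1
s1 --1--> s6
s6 --0--> s2
End in state s2, which is an accepting state.

accepted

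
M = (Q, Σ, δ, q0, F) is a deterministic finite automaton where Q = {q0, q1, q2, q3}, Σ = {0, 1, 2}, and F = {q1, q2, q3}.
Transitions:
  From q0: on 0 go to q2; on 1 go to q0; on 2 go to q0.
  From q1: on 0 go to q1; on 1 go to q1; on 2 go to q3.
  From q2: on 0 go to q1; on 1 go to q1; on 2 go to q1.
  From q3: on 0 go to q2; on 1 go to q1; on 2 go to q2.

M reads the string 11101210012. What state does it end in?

q0 --1--> q0
q0 --1--> q0
q0 --1--> q0
q0 --0--> q2
q2 --1--> q1
q1 --2--> q3
q3 --1--> q1
q1 --0--> q1
q1 --0--> q1
q1 --1--> q1
q1 --2--> q3

q3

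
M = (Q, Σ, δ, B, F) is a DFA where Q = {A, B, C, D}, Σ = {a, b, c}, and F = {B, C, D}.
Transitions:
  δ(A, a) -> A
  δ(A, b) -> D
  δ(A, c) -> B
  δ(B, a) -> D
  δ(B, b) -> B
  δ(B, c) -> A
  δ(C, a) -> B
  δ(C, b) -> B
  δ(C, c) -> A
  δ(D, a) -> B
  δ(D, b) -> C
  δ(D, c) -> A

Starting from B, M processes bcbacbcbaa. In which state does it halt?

B --b--> B
B --c--> A
A --b--> D
D --a--> B
B --c--> A
A --b--> D
D --c--> A
A --b--> D
D --a--> B
B --a--> D

D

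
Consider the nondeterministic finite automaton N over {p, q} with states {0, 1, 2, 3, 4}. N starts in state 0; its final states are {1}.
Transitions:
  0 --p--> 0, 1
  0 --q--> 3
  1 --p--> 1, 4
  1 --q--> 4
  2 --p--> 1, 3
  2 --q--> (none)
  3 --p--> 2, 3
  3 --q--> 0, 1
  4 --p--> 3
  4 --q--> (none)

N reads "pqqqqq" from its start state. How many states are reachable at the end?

Start: {0}
read p: {0, 1}
read q: {3, 4}
read q: {0, 1}
read q: {3, 4}
read q: {0, 1}
read q: {3, 4}
Final reachable set {3, 4} has 2 states.

2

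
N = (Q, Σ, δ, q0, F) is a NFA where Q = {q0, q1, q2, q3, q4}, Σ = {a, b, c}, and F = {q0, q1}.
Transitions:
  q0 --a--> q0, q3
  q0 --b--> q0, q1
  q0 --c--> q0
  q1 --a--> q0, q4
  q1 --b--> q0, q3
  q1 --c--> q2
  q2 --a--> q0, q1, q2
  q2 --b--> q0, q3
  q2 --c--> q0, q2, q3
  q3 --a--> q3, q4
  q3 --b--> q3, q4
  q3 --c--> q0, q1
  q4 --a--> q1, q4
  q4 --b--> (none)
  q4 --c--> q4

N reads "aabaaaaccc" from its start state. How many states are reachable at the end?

5

Start: {q0}
read a: {q0, q3}
read a: {q0, q3, q4}
read b: {q0, q1, q3, q4}
read a: {q0, q1, q3, q4}
read a: {q0, q1, q3, q4}
read a: {q0, q1, q3, q4}
read a: {q0, q1, q3, q4}
read c: {q0, q1, q2, q4}
read c: {q0, q2, q3, q4}
read c: {q0, q1, q2, q3, q4}
Final reachable set {q0, q1, q2, q3, q4} has 5 states.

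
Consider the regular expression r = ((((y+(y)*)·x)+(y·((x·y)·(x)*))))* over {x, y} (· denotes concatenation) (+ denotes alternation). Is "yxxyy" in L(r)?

no

yxxyy cannot be split into zero or more pieces each matching (((y+(y)*)·x)+(y·((x·y)·(x)*))).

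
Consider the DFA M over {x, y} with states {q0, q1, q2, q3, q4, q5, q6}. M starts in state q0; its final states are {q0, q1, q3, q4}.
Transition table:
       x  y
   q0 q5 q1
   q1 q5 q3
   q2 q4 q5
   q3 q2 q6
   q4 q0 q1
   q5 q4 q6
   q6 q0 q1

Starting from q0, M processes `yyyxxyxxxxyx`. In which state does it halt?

q5

q0 --y--> q1
q1 --y--> q3
q3 --y--> q6
q6 --x--> q0
q0 --x--> q5
q5 --y--> q6
q6 --x--> q0
q0 --x--> q5
q5 --x--> q4
q4 --x--> q0
q0 --y--> q1
q1 --x--> q5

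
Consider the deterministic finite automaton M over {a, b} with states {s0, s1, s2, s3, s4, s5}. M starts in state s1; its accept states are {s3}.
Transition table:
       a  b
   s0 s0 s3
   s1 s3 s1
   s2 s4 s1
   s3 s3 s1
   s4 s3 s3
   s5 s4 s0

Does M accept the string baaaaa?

accepted

s1 --b--> s1
s1 --a--> s3
s3 --a--> s3
s3 --a--> s3
s3 --a--> s3
s3 --a--> s3
End in state s3, which is an accepting state.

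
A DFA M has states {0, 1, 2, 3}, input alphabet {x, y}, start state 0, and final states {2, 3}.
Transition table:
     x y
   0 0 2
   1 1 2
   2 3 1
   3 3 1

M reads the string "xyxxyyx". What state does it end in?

3

0 --x--> 0
0 --y--> 2
2 --x--> 3
3 --x--> 3
3 --y--> 1
1 --y--> 2
2 --x--> 3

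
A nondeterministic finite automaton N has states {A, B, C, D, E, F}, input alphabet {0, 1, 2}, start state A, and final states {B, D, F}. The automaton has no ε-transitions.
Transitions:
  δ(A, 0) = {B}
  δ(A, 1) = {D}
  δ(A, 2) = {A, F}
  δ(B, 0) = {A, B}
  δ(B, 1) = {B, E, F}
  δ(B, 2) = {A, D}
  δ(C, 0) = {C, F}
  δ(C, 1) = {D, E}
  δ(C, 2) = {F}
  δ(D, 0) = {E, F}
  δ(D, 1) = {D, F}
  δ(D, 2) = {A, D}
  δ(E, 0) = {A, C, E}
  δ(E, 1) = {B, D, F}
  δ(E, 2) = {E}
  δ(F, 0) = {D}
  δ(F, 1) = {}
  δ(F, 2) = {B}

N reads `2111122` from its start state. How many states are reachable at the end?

Start: {A}
read 2: {A, F}
read 1: {D}
read 1: {D, F}
read 1: {D, F}
read 1: {D, F}
read 2: {A, B, D}
read 2: {A, D, F}
Final reachable set {A, D, F} has 3 states.

3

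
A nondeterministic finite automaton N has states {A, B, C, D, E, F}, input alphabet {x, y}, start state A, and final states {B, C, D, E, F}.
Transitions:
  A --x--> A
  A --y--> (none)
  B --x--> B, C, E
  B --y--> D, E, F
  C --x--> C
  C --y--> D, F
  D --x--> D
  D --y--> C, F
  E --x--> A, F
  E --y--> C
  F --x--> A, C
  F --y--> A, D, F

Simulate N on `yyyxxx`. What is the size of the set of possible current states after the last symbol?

Start: {A}
read y: {}
The reachable set is empty and stays empty for the remaining 5 symbols.
Final reachable set {} has 0 states.

0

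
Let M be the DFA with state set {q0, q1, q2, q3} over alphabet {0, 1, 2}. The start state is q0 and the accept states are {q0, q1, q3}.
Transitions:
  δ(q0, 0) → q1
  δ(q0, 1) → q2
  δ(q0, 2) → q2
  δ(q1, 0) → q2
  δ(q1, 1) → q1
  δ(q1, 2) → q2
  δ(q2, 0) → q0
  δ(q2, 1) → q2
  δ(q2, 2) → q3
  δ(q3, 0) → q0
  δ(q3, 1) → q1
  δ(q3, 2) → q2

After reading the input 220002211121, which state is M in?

q1

q0 --2--> q2
q2 --2--> q3
q3 --0--> q0
q0 --0--> q1
q1 --0--> q2
q2 --2--> q3
q3 --2--> q2
q2 --1--> q2
q2 --1--> q2
q2 --1--> q2
q2 --2--> q3
q3 --1--> q1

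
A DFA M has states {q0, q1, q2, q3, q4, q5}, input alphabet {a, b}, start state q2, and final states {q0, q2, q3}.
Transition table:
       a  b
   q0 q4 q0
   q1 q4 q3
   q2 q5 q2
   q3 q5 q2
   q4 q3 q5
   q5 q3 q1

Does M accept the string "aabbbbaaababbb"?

accepted

q2 --a--> q5
q5 --a--> q3
q3 --b--> q2
q2 --b--> q2
q2 --b--> q2
q2 --b--> q2
q2 --a--> q5
q5 --a--> q3
q3 --a--> q5
q5 --b--> q1
q1 --a--> q4
q4 --b--> q5
q5 --b--> q1
q1 --b--> q3
End in state q3, which is an accepting state.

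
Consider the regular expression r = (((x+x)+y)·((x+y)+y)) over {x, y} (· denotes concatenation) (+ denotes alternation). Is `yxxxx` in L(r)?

No split of yxxxx into u·v has ((x+x)+y) matching u and ((x+y)+y) matching v.

no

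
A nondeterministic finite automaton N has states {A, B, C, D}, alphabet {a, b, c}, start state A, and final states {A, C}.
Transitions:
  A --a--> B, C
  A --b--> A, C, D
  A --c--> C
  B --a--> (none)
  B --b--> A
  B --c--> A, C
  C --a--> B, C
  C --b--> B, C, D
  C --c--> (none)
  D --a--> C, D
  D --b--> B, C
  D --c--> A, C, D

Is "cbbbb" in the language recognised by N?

Start: {A}
read c: {C}
read b: {B, C, D}
read b: {A, B, C, D}
read b: {A, B, C, D}
read b: {A, B, C, D}
Reachable ∩ accepting = {A, C} — nonempty.

accepted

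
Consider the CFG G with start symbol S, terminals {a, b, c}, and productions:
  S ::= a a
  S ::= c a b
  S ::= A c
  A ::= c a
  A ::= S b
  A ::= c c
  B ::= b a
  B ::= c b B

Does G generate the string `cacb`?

no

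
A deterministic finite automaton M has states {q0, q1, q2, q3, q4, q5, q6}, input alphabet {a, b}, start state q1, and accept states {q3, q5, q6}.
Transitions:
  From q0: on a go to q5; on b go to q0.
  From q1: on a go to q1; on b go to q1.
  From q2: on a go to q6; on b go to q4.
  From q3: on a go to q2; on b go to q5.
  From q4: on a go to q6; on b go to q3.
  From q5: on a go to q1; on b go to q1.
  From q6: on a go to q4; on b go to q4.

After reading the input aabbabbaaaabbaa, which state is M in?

q1 --a--> q1
q1 --a--> q1
q1 --b--> q1
q1 --b--> q1
q1 --a--> q1
q1 --b--> q1
q1 --b--> q1
q1 --a--> q1
q1 --a--> q1
q1 --a--> q1
q1 --a--> q1
q1 --b--> q1
q1 --b--> q1
q1 --a--> q1
q1 --a--> q1

q1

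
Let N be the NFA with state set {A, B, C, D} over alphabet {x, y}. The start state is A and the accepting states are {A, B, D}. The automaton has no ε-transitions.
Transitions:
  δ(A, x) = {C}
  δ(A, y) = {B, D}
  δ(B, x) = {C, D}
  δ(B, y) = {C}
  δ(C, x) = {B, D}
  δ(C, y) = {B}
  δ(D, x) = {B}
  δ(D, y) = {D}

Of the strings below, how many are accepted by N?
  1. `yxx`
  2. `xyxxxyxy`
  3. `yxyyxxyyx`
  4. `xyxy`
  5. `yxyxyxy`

5

`yxx`: accepted
`xyxxxyxy`: accepted
`yxyyxxyyx`: accepted
`xyxy`: accepted
`yxyxyxy`: accepted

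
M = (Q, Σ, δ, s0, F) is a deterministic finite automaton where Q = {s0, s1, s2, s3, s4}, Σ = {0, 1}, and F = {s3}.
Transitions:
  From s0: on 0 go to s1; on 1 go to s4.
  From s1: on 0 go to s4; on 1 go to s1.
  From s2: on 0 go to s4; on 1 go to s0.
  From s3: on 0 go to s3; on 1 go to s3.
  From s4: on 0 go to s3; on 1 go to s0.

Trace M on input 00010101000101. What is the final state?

s0 --0--> s1
s1 --0--> s4
s4 --0--> s3
s3 --1--> s3
s3 --0--> s3
s3 --1--> s3
s3 --0--> s3
s3 --1--> s3
s3 --0--> s3
s3 --0--> s3
s3 --0--> s3
s3 --1--> s3
s3 --0--> s3
s3 --1--> s3

s3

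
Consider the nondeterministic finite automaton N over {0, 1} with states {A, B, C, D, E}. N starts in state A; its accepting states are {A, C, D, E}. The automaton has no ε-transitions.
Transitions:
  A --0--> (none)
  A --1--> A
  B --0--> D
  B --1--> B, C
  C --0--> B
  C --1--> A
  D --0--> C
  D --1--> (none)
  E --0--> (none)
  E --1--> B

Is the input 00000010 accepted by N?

Start: {A}
read 0: {}
The reachable set is empty and stays empty for the remaining 7 symbols.
Reachable ∩ accepting = {} — empty.

rejected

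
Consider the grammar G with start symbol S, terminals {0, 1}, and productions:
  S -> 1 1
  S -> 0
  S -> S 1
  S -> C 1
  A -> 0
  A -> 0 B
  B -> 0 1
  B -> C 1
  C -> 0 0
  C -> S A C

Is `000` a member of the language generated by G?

no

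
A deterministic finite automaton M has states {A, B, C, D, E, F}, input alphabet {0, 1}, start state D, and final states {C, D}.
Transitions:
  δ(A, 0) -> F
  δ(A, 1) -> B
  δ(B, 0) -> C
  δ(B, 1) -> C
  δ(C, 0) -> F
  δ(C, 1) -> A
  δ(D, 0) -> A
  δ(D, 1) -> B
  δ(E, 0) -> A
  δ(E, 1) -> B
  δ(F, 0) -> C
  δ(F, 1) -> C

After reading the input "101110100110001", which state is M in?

A

D --1--> B
B --0--> C
C --1--> A
A --1--> B
B --1--> C
C --0--> F
F --1--> C
C --0--> F
F --0--> C
C --1--> A
A --1--> B
B --0--> C
C --0--> F
F --0--> C
C --1--> A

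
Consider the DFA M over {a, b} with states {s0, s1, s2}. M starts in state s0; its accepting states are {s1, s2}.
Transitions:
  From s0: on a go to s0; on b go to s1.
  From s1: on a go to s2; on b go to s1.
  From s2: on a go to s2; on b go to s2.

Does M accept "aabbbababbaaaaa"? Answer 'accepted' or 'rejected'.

accepted

s0 --a--> s0
s0 --a--> s0
s0 --b--> s1
s1 --b--> s1
s1 --b--> s1
s1 --a--> s2
s2 --b--> s2
s2 --a--> s2
s2 --b--> s2
s2 --b--> s2
s2 --a--> s2
s2 --a--> s2
s2 --a--> s2
s2 --a--> s2
s2 --a--> s2
End in state s2, which is an accepting state.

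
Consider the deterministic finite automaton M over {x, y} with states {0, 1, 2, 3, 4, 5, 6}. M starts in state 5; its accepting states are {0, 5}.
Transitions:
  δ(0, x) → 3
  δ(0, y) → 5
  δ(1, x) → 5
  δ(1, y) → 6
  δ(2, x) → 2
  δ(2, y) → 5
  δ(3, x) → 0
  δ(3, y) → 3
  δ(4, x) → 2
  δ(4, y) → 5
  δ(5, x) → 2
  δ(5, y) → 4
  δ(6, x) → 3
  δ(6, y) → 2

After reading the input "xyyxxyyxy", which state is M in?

5 --x--> 2
2 --y--> 5
5 --y--> 4
4 --x--> 2
2 --x--> 2
2 --y--> 5
5 --y--> 4
4 --x--> 2
2 --y--> 5

5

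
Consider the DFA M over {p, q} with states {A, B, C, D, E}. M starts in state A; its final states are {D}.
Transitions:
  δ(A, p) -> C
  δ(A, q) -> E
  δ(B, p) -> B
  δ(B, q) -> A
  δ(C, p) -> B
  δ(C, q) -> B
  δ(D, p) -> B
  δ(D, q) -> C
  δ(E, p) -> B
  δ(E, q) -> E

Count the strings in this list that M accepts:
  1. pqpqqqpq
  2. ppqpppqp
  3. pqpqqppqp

0

pqpqqqpq: rejected
ppqpppqp: rejected
pqpqqppqp: rejected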